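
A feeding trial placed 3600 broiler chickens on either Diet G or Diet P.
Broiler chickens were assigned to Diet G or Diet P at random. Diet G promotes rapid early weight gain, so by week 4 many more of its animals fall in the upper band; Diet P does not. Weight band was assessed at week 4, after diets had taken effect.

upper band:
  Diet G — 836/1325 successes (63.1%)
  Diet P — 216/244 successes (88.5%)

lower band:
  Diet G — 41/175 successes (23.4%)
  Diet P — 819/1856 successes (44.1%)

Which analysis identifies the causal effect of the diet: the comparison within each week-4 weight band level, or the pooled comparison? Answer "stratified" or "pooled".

pooled

The stratified and pooled comparisons disagree (Diet P wins within each week-4 weight band; Diet G wins overall), so the answer turns on the causal role of week-4 weight band.
Week-4 weight band lies on the pathway diet → week-4 weight band → outcome, so adjusting for it blocks the indirect effect. For the total causal effect of diet, use the unadjusted pooled rates.
Pooled: Diet G 58.5% vs Diet P 49.3%; Diet G is higher overall.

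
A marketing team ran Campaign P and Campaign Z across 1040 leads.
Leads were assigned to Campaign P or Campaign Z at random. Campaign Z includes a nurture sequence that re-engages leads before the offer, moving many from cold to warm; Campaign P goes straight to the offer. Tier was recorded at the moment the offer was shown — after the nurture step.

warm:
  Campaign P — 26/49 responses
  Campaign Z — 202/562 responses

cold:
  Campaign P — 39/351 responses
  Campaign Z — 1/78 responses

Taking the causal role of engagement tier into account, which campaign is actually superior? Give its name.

Campaign Z

Engagement tier is recorded after the campaign and is itself shifted by it — it sits on the causal path from campaign to outcome. Conditioning on a mediator would strip out part of the effect we want; the pooled comparison gives the total causal effect.
Pooled: Campaign P 16.2% vs Campaign Z 31.7%; Campaign Z is higher overall.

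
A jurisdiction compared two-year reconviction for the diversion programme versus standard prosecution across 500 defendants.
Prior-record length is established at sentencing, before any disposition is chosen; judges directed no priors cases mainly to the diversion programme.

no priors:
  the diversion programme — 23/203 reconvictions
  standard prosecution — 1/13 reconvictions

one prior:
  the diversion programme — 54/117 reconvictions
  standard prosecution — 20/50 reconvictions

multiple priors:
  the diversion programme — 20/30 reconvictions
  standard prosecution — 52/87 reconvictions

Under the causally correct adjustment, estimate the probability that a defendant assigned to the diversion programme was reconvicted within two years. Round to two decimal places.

0.36

Within every prior-record length level standard prosecution has the lower rate, yet pooled the diversion programme does — Simpson's reversal.
The imbalance in prior-record length arose from how defendants were allocated, not from anything the disposition did; and prior-record length independently affects the outcome. The pooled gap is confounded — condition on prior-record length.
Standardising the diversion programme to the population prior-record length mix: 0.432·23/203 + 0.334·54/117 + 0.234·20/30 = 0.359.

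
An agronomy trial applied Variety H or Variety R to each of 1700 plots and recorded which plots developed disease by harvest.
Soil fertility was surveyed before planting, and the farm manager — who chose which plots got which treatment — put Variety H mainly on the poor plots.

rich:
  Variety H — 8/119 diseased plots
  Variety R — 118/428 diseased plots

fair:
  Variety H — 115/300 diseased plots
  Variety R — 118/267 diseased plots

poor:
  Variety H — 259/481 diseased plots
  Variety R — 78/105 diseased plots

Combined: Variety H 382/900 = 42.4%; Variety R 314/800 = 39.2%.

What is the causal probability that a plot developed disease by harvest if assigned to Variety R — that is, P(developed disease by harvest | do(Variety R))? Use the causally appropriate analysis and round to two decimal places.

0.49

Variety H is lower inside every soil fertility stratum but Variety R is lower in aggregate. Whether to stratify depends on how soil fertility relates to the variety.
Nothing the variety does changes soil fertility; the imbalance is an allocation artefact. With soil fertility also predicting the outcome, the pooled figure is confounded, and the within-stratum comparison is the causal one.
Standardising Variety R to the population soil fertility mix: 0.322·118/428 + 0.334·118/267 + 0.345·78/105 = 0.492.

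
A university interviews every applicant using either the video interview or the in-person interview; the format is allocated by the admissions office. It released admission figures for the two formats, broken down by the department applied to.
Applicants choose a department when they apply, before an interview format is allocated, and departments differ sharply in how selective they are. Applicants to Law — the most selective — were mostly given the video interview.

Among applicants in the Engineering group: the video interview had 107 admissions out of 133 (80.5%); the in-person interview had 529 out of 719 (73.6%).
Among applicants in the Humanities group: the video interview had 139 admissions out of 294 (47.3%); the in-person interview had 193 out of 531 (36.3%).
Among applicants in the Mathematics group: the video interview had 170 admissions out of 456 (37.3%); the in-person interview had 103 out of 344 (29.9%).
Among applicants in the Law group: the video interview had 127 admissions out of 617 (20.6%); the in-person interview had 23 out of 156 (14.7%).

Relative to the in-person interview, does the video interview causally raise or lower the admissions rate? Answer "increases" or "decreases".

Within every department level the video interview has the higher rate, yet pooled the in-person interview does — Simpson's reversal.
Nothing the interview format does changes department; the imbalance is an allocation artefact. With department also predicting the outcome, the pooled figure is confounded, and the within-stratum comparison is the causal one.
Within each level — Engineering: 80.5% vs 73.6%; Humanities: 47.3% vs 36.3%; Mathematics: 37.3% vs 29.9%; Law: 20.6% vs 14.7% — the video interview is higher every time.

increases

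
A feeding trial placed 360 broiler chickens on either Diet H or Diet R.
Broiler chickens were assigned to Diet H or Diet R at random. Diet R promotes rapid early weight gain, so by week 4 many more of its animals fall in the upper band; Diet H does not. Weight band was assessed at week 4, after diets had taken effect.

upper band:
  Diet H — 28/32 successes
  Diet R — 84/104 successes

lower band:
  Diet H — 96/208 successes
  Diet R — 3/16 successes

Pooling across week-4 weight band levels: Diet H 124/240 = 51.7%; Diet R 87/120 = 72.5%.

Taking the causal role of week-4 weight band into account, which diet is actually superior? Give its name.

Diet R

Week-4 weight band is recorded after the diet and is itself shifted by it — it sits on the causal path from diet to outcome. Conditioning on a mediator would strip out part of the effect we want; the pooled comparison gives the total causal effect.
Pooled: Diet H 51.7% vs Diet R 72.5%; Diet R is higher overall.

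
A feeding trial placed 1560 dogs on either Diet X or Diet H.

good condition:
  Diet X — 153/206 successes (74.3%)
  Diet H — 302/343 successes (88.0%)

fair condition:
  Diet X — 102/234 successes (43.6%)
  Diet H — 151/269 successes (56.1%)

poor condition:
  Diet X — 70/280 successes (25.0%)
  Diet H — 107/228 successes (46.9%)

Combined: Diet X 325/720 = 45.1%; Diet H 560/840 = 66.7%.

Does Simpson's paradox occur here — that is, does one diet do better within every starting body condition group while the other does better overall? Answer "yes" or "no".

no

Within each starting body condition level (good condition 74.3% vs 88.0%; fair condition 43.6% vs 56.1%; poor condition 25.0% vs 46.9%), Diet H has the higher rate every time. Pooled: 45.1% vs 66.7% — Diet H has the higher rate overall. They agree.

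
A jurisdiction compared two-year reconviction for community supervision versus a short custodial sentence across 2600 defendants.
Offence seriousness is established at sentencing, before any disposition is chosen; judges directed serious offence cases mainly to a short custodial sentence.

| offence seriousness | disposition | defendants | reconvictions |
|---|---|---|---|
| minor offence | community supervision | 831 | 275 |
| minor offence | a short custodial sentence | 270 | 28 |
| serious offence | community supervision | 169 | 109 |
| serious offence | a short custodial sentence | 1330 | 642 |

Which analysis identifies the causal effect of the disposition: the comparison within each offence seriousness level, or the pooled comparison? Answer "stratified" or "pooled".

Here offence seriousness is a common cause — it drives both which disposition a case falls under and the outcome. The crude comparison mixes populations; the stratum-specific rates are the causally relevant ones.
Within each level — minor offence: 33.1% vs 10.4%; serious offence: 64.5% vs 48.3% — a short custodial sentence is lower every time.

stratified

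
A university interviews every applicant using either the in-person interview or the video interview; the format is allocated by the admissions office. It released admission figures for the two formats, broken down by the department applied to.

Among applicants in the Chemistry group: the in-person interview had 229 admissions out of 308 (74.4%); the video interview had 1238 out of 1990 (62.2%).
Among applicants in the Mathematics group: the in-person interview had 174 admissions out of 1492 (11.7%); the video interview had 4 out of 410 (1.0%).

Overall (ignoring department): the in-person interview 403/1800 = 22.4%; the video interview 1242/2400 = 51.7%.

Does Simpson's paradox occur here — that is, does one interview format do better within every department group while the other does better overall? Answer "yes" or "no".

yes

Within each department level (Chemistry 74.4% vs 62.2%; Mathematics 11.7% vs 1.0%), the in-person interview has the higher rate every time. Pooled: 22.4% vs 51.7% — the video interview has the higher rate overall. The two comparisons disagree.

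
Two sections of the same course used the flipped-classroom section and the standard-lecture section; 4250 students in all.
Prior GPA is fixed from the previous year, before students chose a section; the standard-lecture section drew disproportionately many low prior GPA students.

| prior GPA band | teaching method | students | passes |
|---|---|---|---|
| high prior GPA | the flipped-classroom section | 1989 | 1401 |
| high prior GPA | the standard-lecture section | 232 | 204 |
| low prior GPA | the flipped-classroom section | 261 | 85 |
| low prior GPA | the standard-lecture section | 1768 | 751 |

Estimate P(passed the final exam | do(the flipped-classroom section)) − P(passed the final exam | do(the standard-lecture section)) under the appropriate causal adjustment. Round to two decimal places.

-0.14

Prior GPA band is set before the teaching method has any effect — it is not caused by the teaching method — and it independently drives the outcome. That makes it a confounder, so the causal comparison is within prior GPA band levels.
Adjusting over the population distribution of prior GPA band: 0.523·(0.704−0.879) + 0.477·(0.326−0.425) = -0.139.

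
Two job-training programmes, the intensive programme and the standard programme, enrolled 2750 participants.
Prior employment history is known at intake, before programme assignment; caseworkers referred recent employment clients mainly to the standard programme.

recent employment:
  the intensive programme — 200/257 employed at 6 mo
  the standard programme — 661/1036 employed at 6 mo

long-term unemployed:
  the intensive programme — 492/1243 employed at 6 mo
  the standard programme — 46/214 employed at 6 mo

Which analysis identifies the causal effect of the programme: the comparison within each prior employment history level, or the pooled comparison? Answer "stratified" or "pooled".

stratified

Prior employment history is set before the programme has any effect — it is not caused by the programme — and it independently drives the outcome. That makes it a confounder, so the causal comparison is within prior employment history levels.
Within each level — recent employment: 77.8% vs 63.8%; long-term unemployed: 39.6% vs 21.5% — the intensive programme is higher every time.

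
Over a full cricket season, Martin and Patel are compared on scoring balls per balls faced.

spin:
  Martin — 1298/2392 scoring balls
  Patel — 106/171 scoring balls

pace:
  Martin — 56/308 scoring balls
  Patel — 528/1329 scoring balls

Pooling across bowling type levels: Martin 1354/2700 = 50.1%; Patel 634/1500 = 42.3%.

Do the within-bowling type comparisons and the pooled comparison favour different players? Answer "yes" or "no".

Within each bowling type level (spin 54.3% vs 62.0%; pace 18.2% vs 39.7%), Patel has the higher rate every time. Pooled: 50.1% vs 42.3% — Martin has the higher rate overall. The two comparisons disagree.

yes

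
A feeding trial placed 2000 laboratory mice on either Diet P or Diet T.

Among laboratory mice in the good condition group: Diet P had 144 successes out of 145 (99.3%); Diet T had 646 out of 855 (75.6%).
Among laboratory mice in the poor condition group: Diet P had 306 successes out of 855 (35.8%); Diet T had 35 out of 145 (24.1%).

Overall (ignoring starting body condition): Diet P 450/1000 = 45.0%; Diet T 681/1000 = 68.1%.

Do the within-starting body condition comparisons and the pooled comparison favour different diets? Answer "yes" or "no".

yes

Within each starting body condition level (good condition 99.3% vs 75.6%; poor condition 35.8% vs 24.1%), Diet P has the higher rate every time. Pooled: 45.0% vs 68.1% — Diet T has the higher rate overall. The two comparisons disagree.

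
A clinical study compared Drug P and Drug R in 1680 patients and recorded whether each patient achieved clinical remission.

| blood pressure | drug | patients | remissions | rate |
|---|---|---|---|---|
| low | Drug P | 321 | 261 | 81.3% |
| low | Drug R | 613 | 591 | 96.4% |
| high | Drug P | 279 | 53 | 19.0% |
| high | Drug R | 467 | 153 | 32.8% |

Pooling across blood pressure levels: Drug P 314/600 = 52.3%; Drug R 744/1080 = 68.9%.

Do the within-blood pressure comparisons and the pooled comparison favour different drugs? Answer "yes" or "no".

Within each blood pressure level (low 81.3% vs 96.4%; high 19.0% vs 32.8%), Drug R has the higher rate every time. Pooled: 52.3% vs 68.9% — Drug R has the higher rate overall. They agree.

no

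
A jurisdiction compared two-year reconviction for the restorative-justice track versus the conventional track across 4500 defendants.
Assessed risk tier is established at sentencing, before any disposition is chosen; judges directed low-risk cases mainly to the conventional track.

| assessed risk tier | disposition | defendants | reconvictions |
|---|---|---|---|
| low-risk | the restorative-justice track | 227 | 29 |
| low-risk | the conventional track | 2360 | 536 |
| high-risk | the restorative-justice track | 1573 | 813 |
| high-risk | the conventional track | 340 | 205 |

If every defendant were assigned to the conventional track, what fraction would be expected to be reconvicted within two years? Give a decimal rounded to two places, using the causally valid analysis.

Assessed risk tier satisfies the back-door criterion: it is not a descendant of the disposition, and it blocks the spurious path from disposition to outcome. Adjusting for it (i.e., using the within-assessed risk tier rates) gives the causal effect.
Standardising the conventional track to the population assessed risk tier mix: 0.575·536/2360 + 0.425·205/340 = 0.387.

0.39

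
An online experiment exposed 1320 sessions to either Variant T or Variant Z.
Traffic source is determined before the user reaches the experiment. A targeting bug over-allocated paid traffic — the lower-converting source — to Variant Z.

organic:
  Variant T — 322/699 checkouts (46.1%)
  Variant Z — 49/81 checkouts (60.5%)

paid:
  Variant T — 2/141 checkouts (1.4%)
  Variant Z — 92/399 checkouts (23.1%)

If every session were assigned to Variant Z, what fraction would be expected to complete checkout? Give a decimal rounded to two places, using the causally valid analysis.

The traffic source-specific comparison favours Variant Z throughout, but the pooled figures favour Variant T. The question is whether to condition on traffic source.
Traffic source is set before the variant has any effect — it is not caused by the variant — and it independently drives the outcome. That makes it a confounder, so the causal comparison is within traffic source levels.
Standardising Variant Z to the population traffic source mix: 0.591·49/81 + 0.409·92/399 = 0.452.

0.45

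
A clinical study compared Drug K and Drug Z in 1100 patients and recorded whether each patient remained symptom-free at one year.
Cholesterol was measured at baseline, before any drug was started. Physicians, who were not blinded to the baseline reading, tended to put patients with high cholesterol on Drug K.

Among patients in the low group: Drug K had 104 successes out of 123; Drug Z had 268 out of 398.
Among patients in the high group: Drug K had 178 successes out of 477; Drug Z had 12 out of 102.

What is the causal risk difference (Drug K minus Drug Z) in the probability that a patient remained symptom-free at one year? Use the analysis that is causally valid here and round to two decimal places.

+0.22

Within every cholesterol level Drug K has the higher rate, yet pooled Drug Z does — Simpson's reversal.
Nothing the drug does changes cholesterol; the imbalance is an allocation artefact. With cholesterol also predicting the outcome, the pooled figure is confounded, and the within-stratum comparison is the causal one.
Adjusting over the population distribution of cholesterol: 0.474·(0.846−0.673) + 0.526·(0.373−0.118) = +0.216.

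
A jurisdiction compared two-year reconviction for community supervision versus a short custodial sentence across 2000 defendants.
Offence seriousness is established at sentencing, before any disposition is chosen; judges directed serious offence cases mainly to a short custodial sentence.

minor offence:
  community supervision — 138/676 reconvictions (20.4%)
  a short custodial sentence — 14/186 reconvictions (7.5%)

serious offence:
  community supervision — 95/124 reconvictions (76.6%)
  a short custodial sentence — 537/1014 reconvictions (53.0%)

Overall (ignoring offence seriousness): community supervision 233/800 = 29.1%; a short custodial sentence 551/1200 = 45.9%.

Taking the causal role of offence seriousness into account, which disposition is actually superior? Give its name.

a short custodial sentence

The stratified and pooled comparisons disagree (a short custodial sentence wins within each offence seriousness; community supervision wins overall), so the answer turns on the causal role of offence seriousness.
Offence seriousness is set before the disposition has any effect — it is not caused by the disposition — and it independently drives the outcome. That makes it a confounder, so the causal comparison is within offence seriousness levels.
Within each level — minor offence: 20.4% vs 7.5%; serious offence: 76.6% vs 53.0% — a short custodial sentence is lower every time.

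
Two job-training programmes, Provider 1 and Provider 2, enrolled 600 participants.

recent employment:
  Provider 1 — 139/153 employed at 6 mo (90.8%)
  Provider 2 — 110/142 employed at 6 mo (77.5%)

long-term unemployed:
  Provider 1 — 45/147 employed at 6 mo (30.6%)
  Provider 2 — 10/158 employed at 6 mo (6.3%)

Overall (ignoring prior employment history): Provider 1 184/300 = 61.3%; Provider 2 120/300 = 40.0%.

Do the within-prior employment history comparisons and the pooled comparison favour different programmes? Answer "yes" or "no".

Within each prior employment history level (recent employment 90.8% vs 77.5%; long-term unemployed 30.6% vs 6.3%), Provider 1 has the higher rate every time. Pooled: 61.3% vs 40.0% — Provider 1 has the higher rate overall. They agree.

no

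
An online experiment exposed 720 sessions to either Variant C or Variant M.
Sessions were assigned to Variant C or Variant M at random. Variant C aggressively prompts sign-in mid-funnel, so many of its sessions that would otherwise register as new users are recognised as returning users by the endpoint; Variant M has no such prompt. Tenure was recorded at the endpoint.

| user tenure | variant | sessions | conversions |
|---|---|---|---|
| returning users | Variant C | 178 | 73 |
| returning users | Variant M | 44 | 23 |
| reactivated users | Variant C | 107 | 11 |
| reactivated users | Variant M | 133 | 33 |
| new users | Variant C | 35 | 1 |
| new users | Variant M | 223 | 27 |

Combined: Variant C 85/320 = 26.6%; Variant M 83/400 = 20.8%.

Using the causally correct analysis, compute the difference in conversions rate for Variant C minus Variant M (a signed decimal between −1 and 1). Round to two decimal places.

User tenure is downstream of the variant. One should not condition on a consequence of treatment, so the overall rates are the right comparison.
The causal difference is the pooled difference: 0.266 − 0.207 = +0.058.

+0.06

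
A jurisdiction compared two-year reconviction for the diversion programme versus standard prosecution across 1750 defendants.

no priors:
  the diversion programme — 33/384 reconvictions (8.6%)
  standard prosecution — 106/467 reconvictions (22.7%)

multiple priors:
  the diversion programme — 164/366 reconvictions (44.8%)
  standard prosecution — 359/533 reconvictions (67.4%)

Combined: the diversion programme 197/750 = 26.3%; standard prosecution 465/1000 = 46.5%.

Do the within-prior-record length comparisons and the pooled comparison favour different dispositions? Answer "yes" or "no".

no

Within each prior-record length level (no priors 8.6% vs 22.7%; multiple priors 44.8% vs 67.4%), the diversion programme has the lower rate every time. Pooled: 26.3% vs 46.5% — the diversion programme has the lower rate overall. They agree.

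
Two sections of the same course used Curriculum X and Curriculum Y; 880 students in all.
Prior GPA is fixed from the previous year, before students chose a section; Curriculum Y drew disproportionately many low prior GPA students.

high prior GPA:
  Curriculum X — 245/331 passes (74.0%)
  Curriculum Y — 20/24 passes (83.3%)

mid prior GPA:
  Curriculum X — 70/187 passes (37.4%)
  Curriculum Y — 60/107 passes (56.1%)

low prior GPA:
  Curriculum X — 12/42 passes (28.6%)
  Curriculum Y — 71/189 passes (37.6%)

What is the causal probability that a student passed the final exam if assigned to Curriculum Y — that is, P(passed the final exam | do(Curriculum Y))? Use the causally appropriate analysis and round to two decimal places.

0.62

Here prior GPA band is a common cause — it drives both which teaching method a case falls under and the outcome. The crude comparison mixes populations; the stratum-specific rates are the causally relevant ones.
Standardising Curriculum Y to the population prior GPA band mix: 0.403·20/24 + 0.334·60/107 + 0.263·71/189 = 0.622.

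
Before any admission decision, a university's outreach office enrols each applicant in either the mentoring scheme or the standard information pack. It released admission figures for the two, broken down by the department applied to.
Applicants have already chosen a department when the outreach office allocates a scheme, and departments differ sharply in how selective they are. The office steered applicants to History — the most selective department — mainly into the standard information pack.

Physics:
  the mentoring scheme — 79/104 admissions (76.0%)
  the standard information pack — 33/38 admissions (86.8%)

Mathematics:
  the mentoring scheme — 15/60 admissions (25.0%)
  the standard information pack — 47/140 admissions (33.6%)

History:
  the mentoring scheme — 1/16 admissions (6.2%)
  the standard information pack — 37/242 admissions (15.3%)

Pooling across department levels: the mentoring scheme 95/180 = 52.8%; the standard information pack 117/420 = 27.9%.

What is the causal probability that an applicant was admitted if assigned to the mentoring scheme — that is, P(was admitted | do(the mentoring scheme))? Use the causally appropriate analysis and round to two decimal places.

Here department is a common cause — it drives both which outreach scheme a case falls under and the outcome. The crude comparison mixes populations; the stratum-specific rates are the causally relevant ones.
Standardising the mentoring scheme to the population department mix: 0.237·79/104 + 0.333·15/60 + 0.430·1/16 = 0.290.

0.29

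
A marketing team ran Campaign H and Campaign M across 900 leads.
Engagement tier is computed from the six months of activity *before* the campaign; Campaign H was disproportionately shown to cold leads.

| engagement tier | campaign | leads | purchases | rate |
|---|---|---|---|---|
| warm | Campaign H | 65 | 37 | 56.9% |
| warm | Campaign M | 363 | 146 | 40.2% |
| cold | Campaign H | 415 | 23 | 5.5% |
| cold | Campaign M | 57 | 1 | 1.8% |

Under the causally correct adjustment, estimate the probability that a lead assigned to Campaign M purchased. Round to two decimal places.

0.20

Since engagement tier is a pre-existing factor (not a product of the campaign) and it affects the outcome on its own, it is a confounder. The stratified rates, not the pooled rate, identify the causal effect.
Standardising Campaign M to the population engagement tier mix: 0.476·146/363 + 0.524·1/57 = 0.200.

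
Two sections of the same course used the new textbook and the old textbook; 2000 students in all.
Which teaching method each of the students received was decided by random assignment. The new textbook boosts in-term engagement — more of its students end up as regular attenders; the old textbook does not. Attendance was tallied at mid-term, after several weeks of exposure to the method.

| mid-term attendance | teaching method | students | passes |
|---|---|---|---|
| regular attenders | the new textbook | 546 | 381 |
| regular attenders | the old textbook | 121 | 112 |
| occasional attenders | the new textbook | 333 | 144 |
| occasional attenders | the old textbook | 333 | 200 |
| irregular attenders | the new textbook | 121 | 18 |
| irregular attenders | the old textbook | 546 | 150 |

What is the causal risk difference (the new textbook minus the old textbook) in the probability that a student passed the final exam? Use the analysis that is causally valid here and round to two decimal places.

+0.08

the old textbook is higher inside every mid-term attendance stratum but the new textbook is higher in aggregate. Whether to stratify depends on how mid-term attendance relates to the teaching method.
Mid-term attendance is downstream of the teaching method. One should not condition on a consequence of treatment, so the overall rates are the right comparison.
The causal difference is the pooled difference: 0.543 − 0.462 = +0.081.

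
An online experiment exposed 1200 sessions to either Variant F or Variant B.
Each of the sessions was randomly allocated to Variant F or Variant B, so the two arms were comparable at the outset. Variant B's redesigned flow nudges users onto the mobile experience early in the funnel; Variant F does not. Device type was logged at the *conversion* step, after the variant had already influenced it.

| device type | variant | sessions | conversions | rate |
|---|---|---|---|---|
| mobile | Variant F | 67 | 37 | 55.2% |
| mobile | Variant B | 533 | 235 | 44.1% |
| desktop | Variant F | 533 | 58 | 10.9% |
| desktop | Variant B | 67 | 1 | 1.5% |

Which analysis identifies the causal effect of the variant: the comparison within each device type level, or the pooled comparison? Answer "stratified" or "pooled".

The device type-specific comparison favours Variant F throughout, but the pooled figures favour Variant B. The question is whether to condition on device type.
Device type is downstream of the variant. One should not condition on a consequence of treatment, so the overall rates are the right comparison.
Pooled: Variant F 15.8% vs Variant B 39.3%; Variant B is higher overall.

pooled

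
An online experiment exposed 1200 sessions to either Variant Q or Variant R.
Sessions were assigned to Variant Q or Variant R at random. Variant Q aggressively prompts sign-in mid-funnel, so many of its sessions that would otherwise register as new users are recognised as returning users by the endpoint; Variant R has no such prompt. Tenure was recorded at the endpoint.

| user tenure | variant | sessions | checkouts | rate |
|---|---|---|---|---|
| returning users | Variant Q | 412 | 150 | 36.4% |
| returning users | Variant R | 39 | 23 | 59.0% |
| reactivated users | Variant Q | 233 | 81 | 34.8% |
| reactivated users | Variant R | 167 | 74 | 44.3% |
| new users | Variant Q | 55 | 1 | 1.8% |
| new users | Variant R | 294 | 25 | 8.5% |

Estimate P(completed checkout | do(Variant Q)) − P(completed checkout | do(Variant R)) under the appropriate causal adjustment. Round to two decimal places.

User tenure here is a post-treatment variable shaped by the variant; conditioning on it would introduce bias rather than remove it. The overall comparison is the causal one.
The causal difference is the pooled difference: 0.331 − 0.244 = +0.087.

+0.09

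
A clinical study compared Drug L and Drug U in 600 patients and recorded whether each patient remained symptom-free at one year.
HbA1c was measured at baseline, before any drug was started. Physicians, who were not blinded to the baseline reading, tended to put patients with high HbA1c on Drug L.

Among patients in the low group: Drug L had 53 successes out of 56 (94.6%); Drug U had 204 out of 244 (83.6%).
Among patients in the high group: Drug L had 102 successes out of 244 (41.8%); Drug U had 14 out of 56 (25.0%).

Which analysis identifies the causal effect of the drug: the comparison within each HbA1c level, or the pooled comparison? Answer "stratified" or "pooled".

stratified

Within every HbA1c level Drug L has the higher rate, yet pooled Drug U does — Simpson's reversal.
Nothing the drug does changes HbA1c; the imbalance is an allocation artefact. With HbA1c also predicting the outcome, the pooled figure is confounded, and the within-stratum comparison is the causal one.
Within each level — low: 94.6% vs 83.6%; high: 41.8% vs 25.0% — Drug L is higher every time.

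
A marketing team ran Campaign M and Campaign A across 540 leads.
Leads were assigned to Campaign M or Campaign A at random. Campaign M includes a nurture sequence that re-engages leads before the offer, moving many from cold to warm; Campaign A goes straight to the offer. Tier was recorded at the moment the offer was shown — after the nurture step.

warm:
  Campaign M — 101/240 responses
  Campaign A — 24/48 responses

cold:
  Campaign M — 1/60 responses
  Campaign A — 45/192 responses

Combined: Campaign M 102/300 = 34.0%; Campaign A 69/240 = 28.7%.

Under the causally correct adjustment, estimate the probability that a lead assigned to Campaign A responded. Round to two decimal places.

0.29

Within every engagement tier level Campaign A has the higher rate, yet pooled Campaign M does — Simpson's reversal.
Engagement tier is downstream of the campaign. One should not condition on a consequence of treatment, so the overall rates are the right comparison.
So P(outcome | do(Campaign A)) is just the pooled rate for Campaign A: 69/240 = 0.287.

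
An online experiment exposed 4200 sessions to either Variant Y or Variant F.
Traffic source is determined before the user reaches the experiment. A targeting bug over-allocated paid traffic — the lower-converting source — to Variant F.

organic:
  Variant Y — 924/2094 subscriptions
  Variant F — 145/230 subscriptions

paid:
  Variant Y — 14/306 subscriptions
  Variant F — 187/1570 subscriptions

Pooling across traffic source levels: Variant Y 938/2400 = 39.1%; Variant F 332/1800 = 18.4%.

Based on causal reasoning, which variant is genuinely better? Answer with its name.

Variant F

Here traffic source is a common cause — it drives both which variant a case falls under and the outcome. The crude comparison mixes populations; the stratum-specific rates are the causally relevant ones.
Within each level — organic: 44.1% vs 63.0%; paid: 4.6% vs 11.9% — Variant F is higher every time.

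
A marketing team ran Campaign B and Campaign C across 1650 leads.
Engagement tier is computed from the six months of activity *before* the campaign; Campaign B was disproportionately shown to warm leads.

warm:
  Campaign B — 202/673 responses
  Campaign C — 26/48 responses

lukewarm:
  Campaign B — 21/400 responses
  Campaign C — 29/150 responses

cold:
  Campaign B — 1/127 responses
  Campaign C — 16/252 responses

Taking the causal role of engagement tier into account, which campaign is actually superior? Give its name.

Campaign C

Within every engagement tier level Campaign C has the higher rate, yet pooled Campaign B does — Simpson's reversal.
The imbalance in engagement tier arose from how leads were allocated, not from anything the campaign did; and engagement tier independently affects the outcome. The pooled gap is confounded — condition on engagement tier.
Within each level — warm: 30.0% vs 54.2%; lukewarm: 5.2% vs 19.3%; cold: 0.8% vs 6.3% — Campaign C is higher every time.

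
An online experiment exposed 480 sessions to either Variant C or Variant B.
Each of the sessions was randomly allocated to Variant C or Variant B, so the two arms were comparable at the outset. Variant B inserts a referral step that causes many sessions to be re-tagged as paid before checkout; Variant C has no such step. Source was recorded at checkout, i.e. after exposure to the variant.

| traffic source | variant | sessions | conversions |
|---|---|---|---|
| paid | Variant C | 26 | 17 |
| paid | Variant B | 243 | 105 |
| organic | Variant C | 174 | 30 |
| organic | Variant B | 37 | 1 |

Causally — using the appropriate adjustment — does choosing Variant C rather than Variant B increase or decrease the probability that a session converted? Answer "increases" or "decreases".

decreases

Traffic source here is a post-treatment variable shaped by the variant; conditioning on it would introduce bias rather than remove it. The overall comparison is the causal one.
Pooled: Variant C 23.5% vs Variant B 37.9%; Variant B is higher overall.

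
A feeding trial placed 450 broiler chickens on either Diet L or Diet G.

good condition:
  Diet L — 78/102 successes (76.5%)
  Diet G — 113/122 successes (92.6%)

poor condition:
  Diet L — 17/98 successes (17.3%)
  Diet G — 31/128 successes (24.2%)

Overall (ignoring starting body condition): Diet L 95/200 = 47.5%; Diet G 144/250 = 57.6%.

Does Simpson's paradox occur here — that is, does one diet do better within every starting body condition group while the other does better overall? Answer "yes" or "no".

Within each starting body condition level (good condition 76.5% vs 92.6%; poor condition 17.3% vs 24.2%), Diet G has the higher rate every time. Pooled: 47.5% vs 57.6% — Diet G has the higher rate overall. They agree.

no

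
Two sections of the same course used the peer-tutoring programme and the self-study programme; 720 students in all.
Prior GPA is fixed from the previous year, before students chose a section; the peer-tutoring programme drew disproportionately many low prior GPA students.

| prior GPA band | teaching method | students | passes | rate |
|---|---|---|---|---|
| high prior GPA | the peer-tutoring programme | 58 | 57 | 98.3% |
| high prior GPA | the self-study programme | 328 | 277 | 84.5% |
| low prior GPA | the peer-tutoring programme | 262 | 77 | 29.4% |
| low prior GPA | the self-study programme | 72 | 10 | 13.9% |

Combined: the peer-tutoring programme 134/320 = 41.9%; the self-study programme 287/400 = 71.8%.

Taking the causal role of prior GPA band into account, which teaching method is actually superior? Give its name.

The prior GPA band-specific comparison favours the peer-tutoring programme throughout, but the pooled figures favour the self-study programme. The question is whether to condition on prior GPA band.
Nothing the teaching method does changes prior GPA band; the imbalance is an allocation artefact. With prior GPA band also predicting the outcome, the pooled figure is confounded, and the within-stratum comparison is the causal one.
Within each level — high prior GPA: 98.3% vs 84.5%; low prior GPA: 29.4% vs 13.9% — the peer-tutoring programme is higher every time.

the peer-tutoring programme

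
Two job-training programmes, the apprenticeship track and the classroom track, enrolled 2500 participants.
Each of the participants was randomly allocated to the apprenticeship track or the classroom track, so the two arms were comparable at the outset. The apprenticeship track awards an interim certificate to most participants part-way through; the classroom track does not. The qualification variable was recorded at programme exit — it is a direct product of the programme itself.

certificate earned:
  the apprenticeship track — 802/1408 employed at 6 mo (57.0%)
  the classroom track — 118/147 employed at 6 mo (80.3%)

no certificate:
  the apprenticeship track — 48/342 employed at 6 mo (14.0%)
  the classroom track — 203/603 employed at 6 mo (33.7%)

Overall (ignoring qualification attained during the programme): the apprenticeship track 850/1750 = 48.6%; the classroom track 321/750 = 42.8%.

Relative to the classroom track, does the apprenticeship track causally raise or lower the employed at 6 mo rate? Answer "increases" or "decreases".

Stratifying would compare programmes among participants the programmes themselves sorted into qualification attained during the programme groups — a form of selection on an intermediate. The unconditioned pooled rates give the total causal effect.
Pooled: the apprenticeship track 48.6% vs the classroom track 42.8%; the apprenticeship track is higher overall.

increases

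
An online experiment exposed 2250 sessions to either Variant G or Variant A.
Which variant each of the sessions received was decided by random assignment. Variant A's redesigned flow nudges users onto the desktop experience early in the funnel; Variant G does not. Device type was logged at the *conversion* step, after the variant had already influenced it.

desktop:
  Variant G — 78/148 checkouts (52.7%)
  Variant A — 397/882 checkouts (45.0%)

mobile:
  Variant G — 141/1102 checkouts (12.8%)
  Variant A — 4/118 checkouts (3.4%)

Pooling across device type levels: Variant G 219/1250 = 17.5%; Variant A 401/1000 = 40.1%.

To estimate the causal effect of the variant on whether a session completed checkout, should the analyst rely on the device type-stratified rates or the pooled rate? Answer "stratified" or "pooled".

pooled

Within every device type level Variant G has the higher rate, yet pooled Variant A does — Simpson's reversal.
Because the variant influences device type, device type is a post-treatment mediator, not a confounder. Stratifying on it would bias the estimate; the causal effect is the crude pooled difference.
Pooled: Variant G 17.5% vs Variant A 40.1%; Variant A is higher overall.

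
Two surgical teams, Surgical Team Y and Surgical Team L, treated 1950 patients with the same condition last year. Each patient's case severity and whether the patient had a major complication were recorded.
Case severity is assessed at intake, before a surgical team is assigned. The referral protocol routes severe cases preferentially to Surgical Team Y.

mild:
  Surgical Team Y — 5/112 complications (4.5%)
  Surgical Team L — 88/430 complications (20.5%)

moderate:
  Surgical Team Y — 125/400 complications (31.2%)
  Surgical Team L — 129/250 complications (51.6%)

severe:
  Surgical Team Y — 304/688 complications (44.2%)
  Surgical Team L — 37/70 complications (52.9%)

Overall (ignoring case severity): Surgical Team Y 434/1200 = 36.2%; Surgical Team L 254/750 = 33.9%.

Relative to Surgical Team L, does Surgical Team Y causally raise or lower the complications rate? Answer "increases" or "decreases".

Case severity differs across surgical teams for reasons unrelated to any effect of the surgical team itself, and it separately predicts the outcome — a classic confounder. We must compare within case severity levels.
Within each level — mild: 4.5% vs 20.5%; moderate: 31.2% vs 51.6%; severe: 44.2% vs 52.9% — Surgical Team Y is lower every time.

decreases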